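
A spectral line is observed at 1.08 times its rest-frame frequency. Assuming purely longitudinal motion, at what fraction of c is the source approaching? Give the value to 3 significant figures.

f_obs/f_src = √((1+β)/(1−β)) = 1.08  ⇒  (1+β)/(1−β) = 1.1664
β = |1 − D²|/(1 + D²) = |1 − 1.1664|/(1 + 1.1664) = 0.0768

β ≈ 0.0768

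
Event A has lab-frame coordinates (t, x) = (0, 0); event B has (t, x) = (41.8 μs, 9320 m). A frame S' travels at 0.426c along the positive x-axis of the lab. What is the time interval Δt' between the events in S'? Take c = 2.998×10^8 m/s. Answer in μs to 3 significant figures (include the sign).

γ = 1/√(1 − 0.426²) = 1.1053
Δt' = γ(Δt − vΔx/c²) = 1.1053 × (41.8 μs − 0.426×9320 m / (2.998×10^8 m/s))
= 1.1053 × (28.557 μs) = 31.6 μs

Δt' ≈ 31.6 μs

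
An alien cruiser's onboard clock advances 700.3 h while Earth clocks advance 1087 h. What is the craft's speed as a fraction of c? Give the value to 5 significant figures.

γ = Δt/τ₀ = 1087/700.3 = 1.552192
β = √(1 − 1/γ²) = √(1 − 1/1.552192²) = 0.76481

β ≈ 0.76481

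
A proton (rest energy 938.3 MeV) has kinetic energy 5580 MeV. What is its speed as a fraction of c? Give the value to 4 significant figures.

γ = 1 + K/(m₀c²) = 1 + 5580/938.3 = 6.94693
β = √(1 − 1/γ²) = 0.9896

β ≈ 0.9896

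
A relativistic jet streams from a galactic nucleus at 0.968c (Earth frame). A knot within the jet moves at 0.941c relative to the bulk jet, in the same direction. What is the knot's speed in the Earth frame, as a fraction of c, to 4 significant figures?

Relativistic velocity addition: u = (u' + v)/(1 + u'v/c²)
= (0.941 + 0.968)/(1 + 0.941×0.968) = 1.909/1.91089 = 0.9990

u ≈ 0.9990c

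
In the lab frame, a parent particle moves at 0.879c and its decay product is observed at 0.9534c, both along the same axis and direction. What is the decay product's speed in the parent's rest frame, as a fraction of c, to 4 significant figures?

u' ≈ 0.4594c

Inverse velocity addition: u' = (u − v)/(1 − uv/c²)
= (0.9534 − 0.879)/(1 − 0.9534×0.879) = 0.07440/0.161961 = 0.4594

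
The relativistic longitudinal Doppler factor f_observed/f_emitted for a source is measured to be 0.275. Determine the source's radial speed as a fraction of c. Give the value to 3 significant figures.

f_obs/f_src = √((1−β)/(1+β)) = 0.275  ⇒  (1−β)/(1+β) = 0.075625
β = |1 − D²|/(1 + D²) = |1 − 0.075625|/(1 + 0.075625) = 0.859

β ≈ 0.859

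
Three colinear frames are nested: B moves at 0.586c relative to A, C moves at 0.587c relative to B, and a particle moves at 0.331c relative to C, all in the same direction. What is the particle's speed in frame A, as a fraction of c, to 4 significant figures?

u ≈ 0.9340c

Compose boost 2: (0.587 + 0.586)/(1 + 0.587×0.586) = 1.173/1.34398 = 0.872780
Compose boost 3: (0.331 + 0.872780)/(1 + 0.331×0.872780) = 1.20378/1.28889 = 0.9340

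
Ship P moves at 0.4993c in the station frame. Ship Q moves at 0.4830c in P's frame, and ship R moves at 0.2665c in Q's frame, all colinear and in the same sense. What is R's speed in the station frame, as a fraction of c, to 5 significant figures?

u ≈ 0.87366c

Compose boost 2: (0.4830 + 0.4993)/(1 + 0.4830×0.4993) = 0.98230/1.241162 = 0.7914358
Compose boost 3: (0.2665 + 0.7914358)/(1 + 0.2665×0.7914358) = 1.057936/1.210918 = 0.87366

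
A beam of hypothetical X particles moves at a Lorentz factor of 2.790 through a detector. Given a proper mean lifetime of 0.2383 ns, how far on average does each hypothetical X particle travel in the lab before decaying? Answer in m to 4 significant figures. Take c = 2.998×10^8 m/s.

d ≈ 0.1861 m

β = √(1 − 1/γ²) = √(1 − 1/2.790²) = 0.933559
Dilated lifetime: Δt = γτ₀ = 2.790 × 0.2383 ns = 0.664857 ns
d = vΔt = 0.933559c × 0.664857 ns = 2.79881×10^8 m/s × 6.64857×10^-10 s = 0.1861 m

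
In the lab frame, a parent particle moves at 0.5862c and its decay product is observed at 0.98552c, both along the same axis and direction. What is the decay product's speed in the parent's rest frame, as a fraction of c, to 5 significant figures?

Inverse velocity addition: u' = (u − v)/(1 − uv/c²)
= (0.98552 − 0.5862)/(1 − 0.98552×0.5862) = 0.39932/0.4222882 = 0.94561

u' ≈ 0.94561c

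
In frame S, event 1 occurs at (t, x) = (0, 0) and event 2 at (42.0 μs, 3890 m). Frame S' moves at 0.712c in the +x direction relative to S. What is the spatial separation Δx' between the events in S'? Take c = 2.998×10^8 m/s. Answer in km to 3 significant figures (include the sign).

Δx' ≈ -7.23 km

γ = 1/√(1 − 0.712²) = 1.4241
Δx' = γ(Δx − vΔt) = 1.4241 × (3890 m − 0.712×(2.998×10^8 m/s)×42.0×10^-6 s)
= 1.4241 × (-5075.2 m) = -7.23 km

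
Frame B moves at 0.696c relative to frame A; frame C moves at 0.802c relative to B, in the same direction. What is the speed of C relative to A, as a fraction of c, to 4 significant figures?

Compose boost 2: (0.802 + 0.696)/(1 + 0.802×0.696) = 1.498/1.55819 = 0.9614

u ≈ 0.9614c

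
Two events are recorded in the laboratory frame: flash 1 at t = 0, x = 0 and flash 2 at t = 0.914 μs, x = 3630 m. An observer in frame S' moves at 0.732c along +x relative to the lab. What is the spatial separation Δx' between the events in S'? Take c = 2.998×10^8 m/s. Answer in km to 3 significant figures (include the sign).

γ = 1/√(1 − 0.732²) = 1.4678
Δx' = γ(Δx − vΔt) = 1.4678 × (3630 m − 0.732×(2.998×10^8 m/s)×0.914×10^-6 s)
= 1.4678 × (3429.4 m) = 5.03 km

Δx' ≈ 5.03 km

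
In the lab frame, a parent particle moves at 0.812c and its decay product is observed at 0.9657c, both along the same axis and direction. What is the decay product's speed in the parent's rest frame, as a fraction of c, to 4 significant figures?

u' ≈ 0.7121c

Inverse velocity addition: u' = (u − v)/(1 − uv/c²)
= (0.9657 − 0.812)/(1 − 0.9657×0.812) = 0.1537/0.215852 = 0.7121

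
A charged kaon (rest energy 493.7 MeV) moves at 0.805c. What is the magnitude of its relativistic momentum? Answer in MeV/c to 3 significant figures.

p ≈ 670 MeV/c

γ = 1/√(1 − 0.805²) = 1.6856
p = γβm₀c = 1.6856 × 0.805 × 493.7 MeV/c = 670 MeV/c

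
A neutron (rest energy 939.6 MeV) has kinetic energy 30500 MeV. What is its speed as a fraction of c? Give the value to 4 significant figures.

β ≈ 0.9996

γ = 1 + K/(m₀c²) = 1 + 30500/939.6 = 33.4606
β = √(1 − 1/γ²) = 0.9996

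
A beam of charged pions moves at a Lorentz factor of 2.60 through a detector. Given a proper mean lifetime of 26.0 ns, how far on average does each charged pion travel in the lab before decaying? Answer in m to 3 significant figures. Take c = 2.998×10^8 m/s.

β = √(1 − 1/γ²) = √(1 − 1/2.60²) = 0.92308
Dilated lifetime: Δt = γτ₀ = 2.60 × 26.0 ns = 67.600 ns
d = vΔt = 0.92308c × 67.600 ns = 2.7674×10^8 m/s × 6.7600×10^-8 s = 18.7 m

d ≈ 18.7 m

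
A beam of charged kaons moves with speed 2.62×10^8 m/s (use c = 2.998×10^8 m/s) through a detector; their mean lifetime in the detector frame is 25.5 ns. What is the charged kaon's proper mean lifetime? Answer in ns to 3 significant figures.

β = v/c = 2.62×10^8 / 2.998×10^8 = 0.87392
γ = 1/√(1 − 0.87392²) = 2.0573
Proper time: τ₀ = Δt/γ = 25.5/2.0573 = 12.4 ns

τ₀ ≈ 12.4 ns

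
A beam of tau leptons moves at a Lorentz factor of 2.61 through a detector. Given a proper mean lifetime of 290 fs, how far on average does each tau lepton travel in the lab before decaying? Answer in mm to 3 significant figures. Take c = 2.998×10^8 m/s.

β = √(1 − 1/γ²) = √(1 − 1/2.61²) = 0.92369
Dilated lifetime: Δt = γτ₀ = 2.61 × 290 fs = 756.90 fs
d = vΔt = 0.92369c × 756.90 fs = 2.7692×10^8 m/s × 7.5690×10^-13 s = 0.210 mm

d ≈ 0.210 mm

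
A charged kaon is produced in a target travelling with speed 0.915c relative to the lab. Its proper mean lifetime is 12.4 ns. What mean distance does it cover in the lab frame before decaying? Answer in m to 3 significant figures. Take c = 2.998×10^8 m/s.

γ = 1/√(1 − 0.915²) = 2.4786
Dilated lifetime: Δt = γτ₀ = 2.4786 × 12.4 ns = 30.735 ns
d = vΔt = 0.915c × 30.735 ns = 2.7432×10^8 m/s × 3.0735×10^-8 s = 8.43 m

d ≈ 8.43 m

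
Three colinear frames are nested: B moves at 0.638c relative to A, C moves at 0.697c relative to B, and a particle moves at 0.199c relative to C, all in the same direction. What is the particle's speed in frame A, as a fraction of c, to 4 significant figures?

u ≈ 0.9486c

Compose boost 2: (0.697 + 0.638)/(1 + 0.697×0.638) = 1.335/1.44469 = 0.924076
Compose boost 3: (0.199 + 0.924076)/(1 + 0.199×0.924076) = 1.12308/1.18389 = 0.9486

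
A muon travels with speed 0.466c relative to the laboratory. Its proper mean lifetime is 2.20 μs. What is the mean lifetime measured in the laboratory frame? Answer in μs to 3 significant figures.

Δt ≈ 2.49 μs

γ = 1/√(1 − 0.466²) = 1.1302
Time dilation: Δt = γτ₀ = 1.1302 × 2.20 μs = 2.49 μs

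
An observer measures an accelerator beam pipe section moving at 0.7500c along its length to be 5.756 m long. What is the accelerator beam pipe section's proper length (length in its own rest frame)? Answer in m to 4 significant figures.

γ = 1/√(1 − 0.7500²) = 1.51186
L₀ = γL = 1.51186 × 5.756 = 8.702 m

L₀ ≈ 8.702 m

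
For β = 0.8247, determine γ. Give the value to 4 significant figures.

γ ≈ 1.768

γ = 1/√(1 − β²) = 1/√(1 − 0.8247²) = 1/√(0.319870) = 1.768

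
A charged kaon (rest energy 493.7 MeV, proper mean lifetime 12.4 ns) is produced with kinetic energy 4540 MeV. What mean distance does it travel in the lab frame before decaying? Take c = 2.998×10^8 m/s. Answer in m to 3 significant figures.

d ≈ 37.7 m

γ = 1 + K/(m₀c²) = 1 + 4540/493.7 = 10.196
β = √(1 − 1/γ²) = 0.99518
Dilated lifetime: γτ₀ = 10.196 × 12.4 ns = 126.43 ns
d = βc·γτ₀ = 0.99518 × (2.998×10^8 m/s) × 1.2643×10^-7 s = 37.7 m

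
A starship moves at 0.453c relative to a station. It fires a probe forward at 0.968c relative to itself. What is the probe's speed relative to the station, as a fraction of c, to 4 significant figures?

u ≈ 0.9878c

Relativistic velocity addition: u = (u' + v)/(1 + u'v/c²)
= (0.968 + 0.453)/(1 + 0.968×0.453) = 1.421/1.43850 = 0.9878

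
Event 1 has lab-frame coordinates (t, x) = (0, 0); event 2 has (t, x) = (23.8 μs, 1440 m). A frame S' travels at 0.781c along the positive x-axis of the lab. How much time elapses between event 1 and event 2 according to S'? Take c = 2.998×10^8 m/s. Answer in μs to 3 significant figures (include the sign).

γ = 1/√(1 − 0.781²) = 1.6012
Δt' = γ(Δt − vΔx/c²) = 1.6012 × (23.8 μs − 0.781×1440 m / (2.998×10^8 m/s))
= 1.6012 × (20.049 μs) = 32.1 μs

Δt' ≈ 32.1 μs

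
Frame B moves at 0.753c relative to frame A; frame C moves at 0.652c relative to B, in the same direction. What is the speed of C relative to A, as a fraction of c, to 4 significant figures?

u ≈ 0.9423c

Compose boost 2: (0.652 + 0.753)/(1 + 0.652×0.753) = 1.405/1.49096 = 0.9423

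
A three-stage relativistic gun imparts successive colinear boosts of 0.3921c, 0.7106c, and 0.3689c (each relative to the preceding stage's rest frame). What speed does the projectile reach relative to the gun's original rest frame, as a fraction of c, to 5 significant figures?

Compose boost 2: (0.7106 + 0.3921)/(1 + 0.7106×0.3921) = 1.1027/1.278626 = 0.8624099
Compose boost 3: (0.3689 + 0.8624099)/(1 + 0.3689×0.8624099) = 1.231310/1.318143 = 0.93412

u ≈ 0.93412c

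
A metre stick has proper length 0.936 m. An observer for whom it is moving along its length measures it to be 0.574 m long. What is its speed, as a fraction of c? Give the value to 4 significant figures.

γ = L₀/L = 0.936/0.574 = 1.63066
β = √(1 − 1/γ²) = 0.7899

β ≈ 0.7899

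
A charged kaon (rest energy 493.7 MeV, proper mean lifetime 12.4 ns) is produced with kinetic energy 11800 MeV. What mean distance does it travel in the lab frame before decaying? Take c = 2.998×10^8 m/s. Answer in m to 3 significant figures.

d ≈ 92.5 m

γ = 1 + K/(m₀c²) = 1 + 11800/493.7 = 24.901
β = √(1 − 1/γ²) = 0.99919
Dilated lifetime: γτ₀ = 24.901 × 12.4 ns = 308.77 ns
d = βc·γτ₀ = 0.99919 × (2.998×10^8 m/s) × 3.0877×10^-7 s = 92.5 m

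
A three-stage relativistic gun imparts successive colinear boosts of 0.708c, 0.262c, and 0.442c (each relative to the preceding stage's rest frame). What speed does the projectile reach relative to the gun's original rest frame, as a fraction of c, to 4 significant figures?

u ≈ 0.9255c

Compose boost 2: (0.262 + 0.708)/(1 + 0.262×0.708) = 0.9700/1.18550 = 0.818223
Compose boost 3: (0.442 + 0.818223)/(1 + 0.442×0.818223) = 1.26022/1.36165 = 0.9255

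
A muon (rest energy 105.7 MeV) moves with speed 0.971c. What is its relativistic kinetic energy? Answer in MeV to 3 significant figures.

K ≈ 336 MeV

γ = 1/√(1 − 0.971²) = 4.1827
K = (γ − 1)m₀c² = (4.1827 − 1) × 105.7 MeV = 3.1827 × 105.7 MeV = 336 MeV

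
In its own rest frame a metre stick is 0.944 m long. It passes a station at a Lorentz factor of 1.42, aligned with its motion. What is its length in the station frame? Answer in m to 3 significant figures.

γ = 1.42 (given)
Length contraction: L = L₀/γ = 0.944/1.42 = 0.665 m

L ≈ 0.665 m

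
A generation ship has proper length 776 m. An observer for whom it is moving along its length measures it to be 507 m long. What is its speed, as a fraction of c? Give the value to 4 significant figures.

β ≈ 0.7571

γ = L₀/L = 776/507 = 1.53057
β = √(1 − 1/γ²) = 0.7571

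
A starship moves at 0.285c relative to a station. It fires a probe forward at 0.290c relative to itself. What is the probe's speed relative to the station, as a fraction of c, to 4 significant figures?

Relativistic velocity addition: u = (u' + v)/(1 + u'v/c²)
= (0.290 + 0.285)/(1 + 0.290×0.285) = 0.5750/1.08265 = 0.5311

u ≈ 0.5311c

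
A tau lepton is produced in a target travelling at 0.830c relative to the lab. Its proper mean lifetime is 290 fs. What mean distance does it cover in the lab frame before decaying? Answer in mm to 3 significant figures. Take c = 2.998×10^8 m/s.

d ≈ 0.129 mm

γ = 1/√(1 − 0.830²) = 1.7929
Dilated lifetime: Δt = γτ₀ = 1.7929 × 290 fs = 519.93 fs
d = vΔt = 0.830c × 519.93 fs = 2.4883×10^8 m/s × 5.1993×10^-13 s = 0.129 mm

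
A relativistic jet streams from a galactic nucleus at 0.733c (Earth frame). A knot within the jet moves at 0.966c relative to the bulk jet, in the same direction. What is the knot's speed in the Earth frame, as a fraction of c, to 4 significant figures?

u ≈ 0.9947c

Relativistic velocity addition: u = (u' + v)/(1 + u'v/c²)
= (0.966 + 0.733)/(1 + 0.966×0.733) = 1.699/1.70808 = 0.9947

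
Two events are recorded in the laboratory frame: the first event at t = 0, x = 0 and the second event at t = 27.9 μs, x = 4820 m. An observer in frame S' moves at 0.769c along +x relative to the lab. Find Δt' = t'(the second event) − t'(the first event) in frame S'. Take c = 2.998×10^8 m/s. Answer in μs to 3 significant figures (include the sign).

Δt' ≈ 24.3 μs

γ = 1/√(1 − 0.769²) = 1.5643
Δt' = γ(Δt − vΔx/c²) = 1.5643 × (27.9 μs − 0.769×4820 m / (2.998×10^8 m/s))
= 1.5643 × (15.536 μs) = 24.3 μs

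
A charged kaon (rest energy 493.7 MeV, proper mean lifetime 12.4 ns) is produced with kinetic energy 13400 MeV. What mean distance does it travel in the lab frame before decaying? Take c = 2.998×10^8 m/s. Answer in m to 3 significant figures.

γ = 1 + K/(m₀c²) = 1 + 13400/493.7 = 28.142
β = √(1 − 1/γ²) = 0.99937
Dilated lifetime: γτ₀ = 28.142 × 12.4 ns = 348.96 ns
d = βc·γτ₀ = 0.99937 × (2.998×10^8 m/s) × 3.4896×10^-7 s = 105 m

d ≈ 105 m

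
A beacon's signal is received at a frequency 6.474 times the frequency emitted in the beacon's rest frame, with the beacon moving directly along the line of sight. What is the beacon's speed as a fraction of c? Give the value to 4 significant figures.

f_obs/f_src = √((1+β)/(1−β)) = 6.474  ⇒  (1+β)/(1−β) = 41.9127
β = |1 − D²|/(1 + D²) = |1 − 41.9127|/(1 + 41.9127) = 0.9534

β ≈ 0.9534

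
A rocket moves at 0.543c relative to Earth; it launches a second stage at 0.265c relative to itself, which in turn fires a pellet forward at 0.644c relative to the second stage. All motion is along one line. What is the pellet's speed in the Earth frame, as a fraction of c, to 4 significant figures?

Compose boost 2: (0.265 + 0.543)/(1 + 0.265×0.543) = 0.8080/1.14390 = 0.706359
Compose boost 3: (0.644 + 0.706359)/(1 + 0.644×0.706359) = 1.35036/1.45489 = 0.9281

u ≈ 0.9281c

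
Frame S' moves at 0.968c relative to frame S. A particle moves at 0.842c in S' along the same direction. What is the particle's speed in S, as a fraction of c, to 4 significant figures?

u ≈ 0.9972c

Relativistic velocity addition: u = (u' + v)/(1 + u'v/c²)
= (0.842 + 0.968)/(1 + 0.842×0.968) = 1.810/1.81506 = 0.9972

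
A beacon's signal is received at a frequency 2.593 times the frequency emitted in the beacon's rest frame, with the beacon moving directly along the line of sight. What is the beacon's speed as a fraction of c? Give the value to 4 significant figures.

f_obs/f_src = √((1+β)/(1−β)) = 2.593  ⇒  (1+β)/(1−β) = 6.72365
β = |1 − D²|/(1 + D²) = |1 − 6.72365|/(1 + 6.72365) = 0.7411

β ≈ 0.7411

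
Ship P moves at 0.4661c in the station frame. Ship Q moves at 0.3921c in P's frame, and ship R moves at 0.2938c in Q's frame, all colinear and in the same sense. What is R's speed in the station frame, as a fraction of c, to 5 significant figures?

u ≈ 0.84027c

Compose boost 2: (0.3921 + 0.4661)/(1 + 0.3921×0.4661) = 0.85820/1.182758 = 0.7255923
Compose boost 3: (0.2938 + 0.7255923)/(1 + 0.2938×0.7255923) = 1.019392/1.213179 = 0.84027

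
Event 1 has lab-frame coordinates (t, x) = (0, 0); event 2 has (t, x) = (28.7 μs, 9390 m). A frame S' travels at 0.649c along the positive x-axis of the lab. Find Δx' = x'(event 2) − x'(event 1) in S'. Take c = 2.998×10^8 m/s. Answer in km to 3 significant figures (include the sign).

γ = 1/√(1 − 0.649²) = 1.3144
Δx' = γ(Δx − vΔt) = 1.3144 × (9390 m − 0.649×(2.998×10^8 m/s)×28.7×10^-6 s)
= 1.3144 × (3805.8 m) = 5.00 km

Δx' ≈ 5.00 km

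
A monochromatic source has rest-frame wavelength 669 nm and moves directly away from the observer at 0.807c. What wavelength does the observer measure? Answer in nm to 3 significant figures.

λ_obs ≈ 2050 nm

Relativistic Doppler: λ_obs = λ_src √((1+β)/(1−β))
= 669 × √(1.8070/0.19300) = 669 × 3.0599 = 2050 nm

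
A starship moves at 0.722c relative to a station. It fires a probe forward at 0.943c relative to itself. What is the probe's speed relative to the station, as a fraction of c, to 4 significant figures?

Relativistic velocity addition: u = (u' + v)/(1 + u'v/c²)
= (0.943 + 0.722)/(1 + 0.943×0.722) = 1.665/1.68085 = 0.9906

u ≈ 0.9906c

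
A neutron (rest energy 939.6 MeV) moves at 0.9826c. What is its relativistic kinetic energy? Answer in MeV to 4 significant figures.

γ = 1/√(1 − 0.9826²) = 5.38403
K = (γ − 1)m₀c² = (5.38403 − 1) × 939.6 MeV = 4.38403 × 939.6 MeV = 4119 MeV

K ≈ 4119 MeV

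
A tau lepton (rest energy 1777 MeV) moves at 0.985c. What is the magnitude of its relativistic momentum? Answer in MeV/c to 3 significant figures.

γ = 1/√(1 − 0.985²) = 5.7953
p = γβm₀c = 5.7953 × 0.985 × 1777 MeV/c = 10100 MeV/c

p ≈ 10100 MeV/c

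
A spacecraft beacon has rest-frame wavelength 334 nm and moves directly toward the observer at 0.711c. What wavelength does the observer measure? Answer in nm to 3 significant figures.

λ_obs ≈ 137 nm

Relativistic Doppler: λ_obs = λ_src √((1−β)/(1+β))
= 334 × √(0.28900/1.7110) = 334 × 0.41098 = 137 nm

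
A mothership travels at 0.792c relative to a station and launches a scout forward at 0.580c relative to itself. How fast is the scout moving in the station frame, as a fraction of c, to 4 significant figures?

u ≈ 0.9401c

Compose boost 2: (0.580 + 0.792)/(1 + 0.580×0.792) = 1.372/1.45936 = 0.9401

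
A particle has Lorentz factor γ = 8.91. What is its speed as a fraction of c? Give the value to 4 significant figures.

β = √(1 − 1/γ²) = √(1 − 1/8.91²) = √(0.987404) = 0.9937

β ≈ 0.9937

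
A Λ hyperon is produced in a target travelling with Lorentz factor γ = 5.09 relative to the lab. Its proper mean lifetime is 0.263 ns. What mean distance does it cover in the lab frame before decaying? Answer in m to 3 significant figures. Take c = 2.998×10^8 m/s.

β = √(1 − 1/γ²) = √(1 − 1/5.09²) = 0.98051
Dilated lifetime: Δt = γτ₀ = 5.09 × 0.263 ns = 1.3387 ns
d = vΔt = 0.98051c × 1.3387 ns = 2.9396×10^8 m/s × 1.3387×10^-9 s = 0.394 m

d ≈ 0.394 m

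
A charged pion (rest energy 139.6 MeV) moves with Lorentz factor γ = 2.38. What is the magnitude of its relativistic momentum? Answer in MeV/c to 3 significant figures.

β = √(1 − 1/γ²) = √(1 − 1/2.38²) = 0.90745
p = γβm₀c = 2.38 × 0.90745 × 139.6 MeV/c = 301 MeV/c

p ≈ 301 MeV/c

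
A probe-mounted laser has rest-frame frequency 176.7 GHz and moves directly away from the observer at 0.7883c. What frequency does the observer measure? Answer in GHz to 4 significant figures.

Relativistic Doppler: f_obs = f_src √((1−β)/(1+β))
= 176.7 × √(0.211700/1.78830) = 176.7 × 0.344065 = 60.80 GHz

f_obs ≈ 60.80 GHz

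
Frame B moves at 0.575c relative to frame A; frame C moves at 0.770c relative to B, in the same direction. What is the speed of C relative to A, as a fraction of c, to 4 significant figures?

u ≈ 0.9322c

Compose boost 2: (0.770 + 0.575)/(1 + 0.770×0.575) = 1.345/1.44275 = 0.9322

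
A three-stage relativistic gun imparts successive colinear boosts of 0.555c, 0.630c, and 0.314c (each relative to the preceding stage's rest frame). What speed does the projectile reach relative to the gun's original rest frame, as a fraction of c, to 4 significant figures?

Compose boost 2: (0.630 + 0.555)/(1 + 0.630×0.555) = 1.185/1.34965 = 0.878005
Compose boost 3: (0.314 + 0.878005)/(1 + 0.314×0.878005) = 1.19201/1.27569 = 0.9344

u ≈ 0.9344c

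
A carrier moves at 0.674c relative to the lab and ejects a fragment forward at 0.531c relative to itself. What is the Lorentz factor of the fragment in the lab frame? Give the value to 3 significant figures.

u_lab = (0.531 + 0.674)/(1 + 0.531×0.674) = 1.205/1.35789 = 0.887404
γ = 1/√(1 − 0.887404²) = 2.17

γ ≈ 2.17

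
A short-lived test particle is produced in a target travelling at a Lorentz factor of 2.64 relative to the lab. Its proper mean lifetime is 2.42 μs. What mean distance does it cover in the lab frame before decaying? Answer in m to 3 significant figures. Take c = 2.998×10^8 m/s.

β = √(1 − 1/γ²) = √(1 − 1/2.64²) = 0.92548
Dilated lifetime: Δt = γτ₀ = 2.64 × 2.42 μs = 6.3888 μs
d = vΔt = 0.92548c × 6.3888 μs = 2.7746×10^8 m/s × 6.3888×10^-6 s = 1770 m

d ≈ 1770 m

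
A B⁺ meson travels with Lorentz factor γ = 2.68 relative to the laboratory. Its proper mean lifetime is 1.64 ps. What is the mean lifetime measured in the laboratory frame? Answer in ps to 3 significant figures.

Δt ≈ 4.40 ps

γ = 2.68 (given)
Time dilation: Δt = γτ₀ = 2.68 × 1.64 ps = 4.40 ps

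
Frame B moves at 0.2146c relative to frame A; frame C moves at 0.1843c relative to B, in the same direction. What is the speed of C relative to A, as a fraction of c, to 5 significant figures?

u ≈ 0.38372c

Compose boost 2: (0.1843 + 0.2146)/(1 + 0.1843×0.2146) = 0.39890/1.039551 = 0.38372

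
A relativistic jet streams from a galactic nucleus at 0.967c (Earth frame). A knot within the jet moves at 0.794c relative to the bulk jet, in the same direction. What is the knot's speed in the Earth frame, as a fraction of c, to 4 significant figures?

u ≈ 0.9962c

Relativistic velocity addition: u = (u' + v)/(1 + u'v/c²)
= (0.794 + 0.967)/(1 + 0.794×0.967) = 1.761/1.76780 = 0.9962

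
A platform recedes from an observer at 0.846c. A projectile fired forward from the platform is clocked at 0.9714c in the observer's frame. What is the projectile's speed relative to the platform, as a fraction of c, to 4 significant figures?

Inverse velocity addition: u' = (u − v)/(1 − uv/c²)
= (0.9714 − 0.846)/(1 − 0.9714×0.846) = 0.1254/0.178196 = 0.7037

u' ≈ 0.7037c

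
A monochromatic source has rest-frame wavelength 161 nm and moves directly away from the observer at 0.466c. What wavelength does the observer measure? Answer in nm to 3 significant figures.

λ_obs ≈ 267 nm

Relativistic Doppler: λ_obs = λ_src √((1+β)/(1−β))
= 161 × √(1.4660/0.53400) = 161 × 1.6569 = 267 nm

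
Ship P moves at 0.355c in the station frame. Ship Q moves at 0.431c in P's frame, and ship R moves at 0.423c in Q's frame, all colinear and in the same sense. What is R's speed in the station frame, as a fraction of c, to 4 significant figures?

Compose boost 2: (0.431 + 0.355)/(1 + 0.431×0.355) = 0.7860/1.15301 = 0.681697
Compose boost 3: (0.423 + 0.681697)/(1 + 0.423×0.681697) = 1.10470/1.28836 = 0.8574

u ≈ 0.8574c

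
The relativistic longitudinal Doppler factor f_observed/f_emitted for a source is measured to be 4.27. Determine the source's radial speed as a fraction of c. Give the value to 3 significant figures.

β ≈ 0.896

f_obs/f_src = √((1+β)/(1−β)) = 4.27  ⇒  (1+β)/(1−β) = 18.233
β = |1 − D²|/(1 + D²) = |1 − 18.233|/(1 + 18.233) = 0.896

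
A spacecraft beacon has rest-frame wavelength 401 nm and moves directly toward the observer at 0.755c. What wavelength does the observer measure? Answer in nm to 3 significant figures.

Relativistic Doppler: λ_obs = λ_src √((1−β)/(1+β))
= 401 × √(0.24500/1.7550) = 401 × 0.37363 = 150 nm

λ_obs ≈ 150 nm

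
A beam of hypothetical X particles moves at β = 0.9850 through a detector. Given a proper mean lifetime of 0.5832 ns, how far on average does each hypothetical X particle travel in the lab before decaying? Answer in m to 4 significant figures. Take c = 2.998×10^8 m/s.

γ = 1/√(1 − 0.9850²) = 5.79528
Dilated lifetime: Δt = γτ₀ = 5.79528 × 0.5832 ns = 3.37980 ns
d = vΔt = 0.9850c × 3.37980 ns = 2.95303×10^8 m/s × 3.37980×10^-9 s = 0.9981 m

d ≈ 0.9981 m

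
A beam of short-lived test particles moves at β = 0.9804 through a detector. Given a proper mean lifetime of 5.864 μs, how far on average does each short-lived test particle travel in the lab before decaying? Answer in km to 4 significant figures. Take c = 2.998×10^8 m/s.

γ = 1/√(1 − 0.9804²) = 5.07569
Dilated lifetime: Δt = γτ₀ = 5.07569 × 5.864 μs = 29.7639 μs
d = vΔt = 0.9804c × 29.7639 μs = 2.93924×10^8 m/s × 2.97639×10^-5 s = 8.748 km

d ≈ 8.748 km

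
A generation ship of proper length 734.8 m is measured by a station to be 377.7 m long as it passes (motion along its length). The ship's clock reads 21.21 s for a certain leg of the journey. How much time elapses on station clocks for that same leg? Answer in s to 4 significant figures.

Δt ≈ 41.26 s

Length contraction ⇒ γ = L₀/L = 734.8/377.7 = 1.94546
Time dilation: Δt = γτ₀ = 1.94546 × 21.21 s = 41.26 s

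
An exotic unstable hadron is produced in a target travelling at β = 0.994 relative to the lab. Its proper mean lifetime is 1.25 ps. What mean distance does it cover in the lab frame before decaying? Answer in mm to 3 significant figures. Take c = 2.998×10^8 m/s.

γ = 1/√(1 − 0.994²) = 9.1424
Dilated lifetime: Δt = γτ₀ = 9.1424 × 1.25 ps = 11.428 ps
d = vΔt = 0.994c × 11.428 ps = 2.9800×10^8 m/s × 1.1428×10^-11 s = 3.41 mm

d ≈ 3.41 mm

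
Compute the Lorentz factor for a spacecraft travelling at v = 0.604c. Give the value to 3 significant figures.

γ ≈ 1.25

γ = 1/√(1 − β²) = 1/√(1 − 0.604²) = 1/√(0.63518) = 1.25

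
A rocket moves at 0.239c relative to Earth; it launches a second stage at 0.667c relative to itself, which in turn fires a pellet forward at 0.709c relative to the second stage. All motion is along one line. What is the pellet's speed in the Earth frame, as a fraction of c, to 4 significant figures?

u ≈ 0.9591c

Compose boost 2: (0.667 + 0.239)/(1 + 0.667×0.239) = 0.9060/1.15941 = 0.781430
Compose boost 3: (0.709 + 0.781430)/(1 + 0.709×0.781430) = 1.49043/1.55403 = 0.9591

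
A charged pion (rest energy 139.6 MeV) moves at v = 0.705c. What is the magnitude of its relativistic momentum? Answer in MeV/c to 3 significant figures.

γ = 1/√(1 − 0.705²) = 1.4100
p = γβm₀c = 1.4100 × 0.705 × 139.6 MeV/c = 139 MeV/c

p ≈ 139 MeV/c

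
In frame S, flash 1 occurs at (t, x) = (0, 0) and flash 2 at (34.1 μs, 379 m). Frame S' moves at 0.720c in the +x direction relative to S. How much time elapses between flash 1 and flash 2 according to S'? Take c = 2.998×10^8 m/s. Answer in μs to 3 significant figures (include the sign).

Δt' ≈ 47.8 μs

γ = 1/√(1 − 0.720²) = 1.4410
Δt' = γ(Δt − vΔx/c²) = 1.4410 × (34.1 μs − 0.720×379 m / (2.998×10^8 m/s))
= 1.4410 × (33.190 μs) = 47.8 μs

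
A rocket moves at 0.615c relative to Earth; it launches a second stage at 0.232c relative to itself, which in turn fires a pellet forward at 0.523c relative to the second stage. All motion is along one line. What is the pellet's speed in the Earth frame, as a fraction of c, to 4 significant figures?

u ≈ 0.9111c

Compose boost 2: (0.232 + 0.615)/(1 + 0.232×0.615) = 0.8470/1.14268 = 0.741240
Compose boost 3: (0.523 + 0.741240)/(1 + 0.523×0.741240) = 1.26424/1.38767 = 0.9111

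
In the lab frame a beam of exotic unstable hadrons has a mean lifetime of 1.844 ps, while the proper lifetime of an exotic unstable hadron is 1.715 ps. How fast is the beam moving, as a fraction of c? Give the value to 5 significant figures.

β ≈ 0.36745

γ = Δt/τ₀ = 1.844/1.715 = 1.075219
β = √(1 − 1/γ²) = √(1 − 1/1.075219²) = 0.36745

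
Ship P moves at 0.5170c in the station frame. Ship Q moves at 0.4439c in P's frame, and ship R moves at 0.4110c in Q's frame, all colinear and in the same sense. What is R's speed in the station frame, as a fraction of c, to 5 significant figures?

u ≈ 0.90261c

Compose boost 2: (0.4439 + 0.5170)/(1 + 0.4439×0.5170) = 0.96090/1.229496 = 0.7815396
Compose boost 3: (0.4110 + 0.7815396)/(1 + 0.4110×0.7815396) = 1.192540/1.321213 = 0.90261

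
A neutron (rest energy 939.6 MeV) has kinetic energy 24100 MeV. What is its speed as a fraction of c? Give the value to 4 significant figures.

γ = 1 + K/(m₀c²) = 1 + 24100/939.6 = 26.6492
β = √(1 − 1/γ²) = 0.9993

β ≈ 0.9993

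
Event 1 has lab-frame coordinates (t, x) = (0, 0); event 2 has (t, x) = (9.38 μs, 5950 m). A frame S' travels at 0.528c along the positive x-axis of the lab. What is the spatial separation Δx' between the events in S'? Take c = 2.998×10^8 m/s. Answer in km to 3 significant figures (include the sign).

Δx' ≈ 5.26 km

γ = 1/√(1 − 0.528²) = 1.1775
Δx' = γ(Δx − vΔt) = 1.1775 × (5950 m − 0.528×(2.998×10^8 m/s)×9.38×10^-6 s)
= 1.1775 × (4465.2 m) = 5.26 km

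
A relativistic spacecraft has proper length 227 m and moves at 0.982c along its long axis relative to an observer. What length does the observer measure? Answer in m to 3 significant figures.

γ = 1/√(1 − 0.982²) = 5.2943
Length contraction: L = L₀/γ = 227/5.2943 = 42.9 m

L ≈ 42.9 m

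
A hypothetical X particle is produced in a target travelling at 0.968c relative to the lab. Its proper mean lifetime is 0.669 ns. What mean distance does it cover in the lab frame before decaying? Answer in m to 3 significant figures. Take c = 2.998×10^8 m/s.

d ≈ 0.774 m

γ = 1/√(1 − 0.968²) = 3.9849
Dilated lifetime: Δt = γτ₀ = 3.9849 × 0.669 ns = 2.6659 ns
d = vΔt = 0.968c × 2.6659 ns = 2.9021×10^8 m/s × 2.6659×10^-9 s = 0.774 m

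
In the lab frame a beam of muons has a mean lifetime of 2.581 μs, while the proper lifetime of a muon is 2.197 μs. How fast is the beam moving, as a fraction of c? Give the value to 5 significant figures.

γ = Δt/τ₀ = 2.581/2.197 = 1.174784
β = √(1 − 1/γ²) = √(1 − 1/1.174784²) = 0.52481

β ≈ 0.52481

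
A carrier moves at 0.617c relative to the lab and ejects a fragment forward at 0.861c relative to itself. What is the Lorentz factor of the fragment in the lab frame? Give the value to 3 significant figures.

γ ≈ 3.83

u_lab = (0.861 + 0.617)/(1 + 0.861×0.617) = 1.478/1.53124 = 0.965233
γ = 1/√(1 − 0.965233²) = 3.83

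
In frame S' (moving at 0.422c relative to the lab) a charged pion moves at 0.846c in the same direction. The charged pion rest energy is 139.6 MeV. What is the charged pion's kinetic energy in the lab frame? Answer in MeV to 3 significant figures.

u_lab = (0.846 + 0.422)/(1 + 0.846×0.422) = 0.934406
γ = 1/√(1 − 0.934406²) = 2.8073
K = (γ − 1)m₀c² = (2.8073 − 1) × 139.6 = 1.8073 × 139.6 = 252 MeV

K ≈ 252 MeV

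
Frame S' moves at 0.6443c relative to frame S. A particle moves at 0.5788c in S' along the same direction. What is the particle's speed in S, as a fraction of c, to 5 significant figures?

Relativistic velocity addition: u = (u' + v)/(1 + u'v/c²)
= (0.5788 + 0.6443)/(1 + 0.5788×0.6443) = 1.2231/1.372921 = 0.89087

u ≈ 0.89087c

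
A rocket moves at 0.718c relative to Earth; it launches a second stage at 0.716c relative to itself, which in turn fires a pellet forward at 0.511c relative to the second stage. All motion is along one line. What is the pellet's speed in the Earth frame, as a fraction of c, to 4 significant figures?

u ≈ 0.9826c

Compose boost 2: (0.716 + 0.718)/(1 + 0.716×0.718) = 1.434/1.51409 = 0.947105
Compose boost 3: (0.511 + 0.947105)/(1 + 0.511×0.947105) = 1.45810/1.48397 = 0.9826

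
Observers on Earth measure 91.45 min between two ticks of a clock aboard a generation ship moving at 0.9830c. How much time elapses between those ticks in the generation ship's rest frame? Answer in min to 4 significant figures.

τ₀ ≈ 16.79 min

γ = 1/√(1 − 0.9830²) = 5.44646
Proper time: τ₀ = Δt/γ = 91.45/5.44646 = 16.79 min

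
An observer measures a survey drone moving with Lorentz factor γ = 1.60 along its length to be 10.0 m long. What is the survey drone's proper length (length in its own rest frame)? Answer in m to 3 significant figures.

γ = 1.60 (given)
L₀ = γL = 1.60 × 10.0 = 16.0 m

L₀ ≈ 16.0 m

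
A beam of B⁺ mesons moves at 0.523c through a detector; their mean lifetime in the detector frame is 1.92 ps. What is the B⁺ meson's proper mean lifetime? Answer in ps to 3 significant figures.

τ₀ ≈ 1.64 ps

γ = 1/√(1 − 0.523²) = 1.1733
Proper time: τ₀ = Δt/γ = 1.92/1.1733 = 1.64 ps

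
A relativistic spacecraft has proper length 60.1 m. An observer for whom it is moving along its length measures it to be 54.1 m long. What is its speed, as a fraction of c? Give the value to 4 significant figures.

γ = L₀/L = 60.1/54.1 = 1.11091
β = √(1 − 1/γ²) = 0.4355

β ≈ 0.4355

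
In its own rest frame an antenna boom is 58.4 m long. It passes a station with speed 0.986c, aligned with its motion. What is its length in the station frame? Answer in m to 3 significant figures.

L ≈ 9.74 m

γ = 1/√(1 − 0.986²) = 5.9972
Length contraction: L = L₀/γ = 58.4/5.9972 = 9.74 m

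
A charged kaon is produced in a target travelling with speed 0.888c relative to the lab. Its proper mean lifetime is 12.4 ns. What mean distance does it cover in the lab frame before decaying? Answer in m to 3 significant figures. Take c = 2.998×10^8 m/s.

γ = 1/√(1 − 0.888²) = 2.1747
Dilated lifetime: Δt = γτ₀ = 2.1747 × 12.4 ns = 26.966 ns
d = vΔt = 0.888c × 26.966 ns = 2.6622×10^8 m/s × 2.6966×10^-8 s = 7.18 m

d ≈ 7.18 m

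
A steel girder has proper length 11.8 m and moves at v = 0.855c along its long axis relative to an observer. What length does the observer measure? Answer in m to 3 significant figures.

γ = 1/√(1 − 0.855²) = 1.9282
Length contraction: L = L₀/γ = 11.8/1.9282 = 6.12 m

L ≈ 6.12 m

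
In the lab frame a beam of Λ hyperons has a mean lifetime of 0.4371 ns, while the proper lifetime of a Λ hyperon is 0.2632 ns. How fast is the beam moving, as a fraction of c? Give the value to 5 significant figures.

γ = Δt/τ₀ = 0.4371/0.2632 = 1.660714
β = √(1 − 1/γ²) = √(1 − 1/1.660714²) = 0.79838

β ≈ 0.79838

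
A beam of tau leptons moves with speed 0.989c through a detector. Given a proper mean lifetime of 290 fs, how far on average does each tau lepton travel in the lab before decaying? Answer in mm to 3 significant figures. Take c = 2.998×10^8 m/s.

d ≈ 0.581 mm

γ = 1/√(1 − 0.989²) = 6.7606
Dilated lifetime: Δt = γτ₀ = 6.7606 × 290 fs = 1960.6 fs
d = vΔt = 0.989c × 1960.6 fs = 2.9650×10^8 m/s × 1.9606×10^-12 s = 0.581 mm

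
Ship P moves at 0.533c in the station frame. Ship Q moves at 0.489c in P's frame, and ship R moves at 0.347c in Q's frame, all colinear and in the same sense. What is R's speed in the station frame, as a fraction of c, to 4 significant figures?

Compose boost 2: (0.489 + 0.533)/(1 + 0.489×0.533) = 1.022/1.26064 = 0.810701
Compose boost 3: (0.347 + 0.810701)/(1 + 0.347×0.810701) = 1.15770/1.28131 = 0.9035

u ≈ 0.9035c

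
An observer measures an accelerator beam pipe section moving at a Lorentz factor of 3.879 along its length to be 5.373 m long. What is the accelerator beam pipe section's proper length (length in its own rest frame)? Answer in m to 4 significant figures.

γ = 3.879 (given)
L₀ = γL = 3.879 × 5.373 = 20.84 m

L₀ ≈ 20.84 m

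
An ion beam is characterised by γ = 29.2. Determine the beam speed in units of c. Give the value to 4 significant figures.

β ≈ 0.9994

β = √(1 − 1/γ²) = √(1 − 1/29.2²) = √(0.998827) = 0.9994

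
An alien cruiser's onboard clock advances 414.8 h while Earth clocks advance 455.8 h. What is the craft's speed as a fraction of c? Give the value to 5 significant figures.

γ = Δt/τ₀ = 455.8/414.8 = 1.098843
β = √(1 − 1/γ²) = √(1 − 1/1.098843²) = 0.41450

β ≈ 0.41450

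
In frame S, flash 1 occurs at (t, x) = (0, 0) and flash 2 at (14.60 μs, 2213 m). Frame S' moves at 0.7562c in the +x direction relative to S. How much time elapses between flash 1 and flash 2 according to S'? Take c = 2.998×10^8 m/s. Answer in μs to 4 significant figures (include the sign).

Δt' ≈ 13.78 μs

γ = 1/√(1 − 0.7562²) = 1.52826
Δt' = γ(Δt − vΔx/c²) = 1.52826 × (14.60 μs − 0.7562×2213 m / (2.998×10^8 m/s))
= 1.52826 × (9.01804 μs) = 13.78 μs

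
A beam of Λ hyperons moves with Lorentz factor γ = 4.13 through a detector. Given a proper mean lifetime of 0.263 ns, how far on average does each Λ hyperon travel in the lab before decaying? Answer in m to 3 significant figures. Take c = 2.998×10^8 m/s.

β = √(1 − 1/γ²) = √(1 − 1/4.13²) = 0.97024
Dilated lifetime: Δt = γτ₀ = 4.13 × 0.263 ns = 1.0862 ns
d = vΔt = 0.97024c × 1.0862 ns = 2.9088×10^8 m/s × 1.0862×10^-9 s = 0.316 m

d ≈ 0.316 m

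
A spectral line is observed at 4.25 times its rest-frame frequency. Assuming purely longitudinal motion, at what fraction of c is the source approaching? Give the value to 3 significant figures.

β ≈ 0.895

f_obs/f_src = √((1+β)/(1−β)) = 4.25  ⇒  (1+β)/(1−β) = 18.062
β = |1 − D²|/(1 + D²) = |1 − 18.062|/(1 + 18.062) = 0.895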